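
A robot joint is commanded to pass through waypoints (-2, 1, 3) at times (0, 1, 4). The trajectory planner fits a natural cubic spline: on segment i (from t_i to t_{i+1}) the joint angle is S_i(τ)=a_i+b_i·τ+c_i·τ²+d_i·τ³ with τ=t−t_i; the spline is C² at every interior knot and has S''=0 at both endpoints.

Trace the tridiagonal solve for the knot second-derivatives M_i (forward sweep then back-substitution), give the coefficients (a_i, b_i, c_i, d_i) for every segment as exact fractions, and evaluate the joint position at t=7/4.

  seg 0: a=-2 b=79/24 c=0 d=-7/24
  seg 1: a=1 b=29/12 c=-7/8 d=7/72
S(7/4) = 1209/512

Δ: Δ0=3, Δ1=2/3
row 1: diag=8, rhs=-14; c'=3/8, d'=-7/4
back: M1=-7/4
M: M0=0, M1=-7/4, M2=0
seg 0: a=-2, c=M0/2=0, d=(M1−M0)/(6·1)=-7/24, b=Δ0−h0·(2M0+M1)/6=79/24
seg 1: a=1, c=M1/2=-7/8, d=(M2−M1)/(6·3)=7/72, b=Δ1−h1·(2M1+M2)/6=29/12
t_q=7/4 → seg 1, τ=3/4; S=1+29/12·τ+-7/8·τ²+7/72·τ³=1209/512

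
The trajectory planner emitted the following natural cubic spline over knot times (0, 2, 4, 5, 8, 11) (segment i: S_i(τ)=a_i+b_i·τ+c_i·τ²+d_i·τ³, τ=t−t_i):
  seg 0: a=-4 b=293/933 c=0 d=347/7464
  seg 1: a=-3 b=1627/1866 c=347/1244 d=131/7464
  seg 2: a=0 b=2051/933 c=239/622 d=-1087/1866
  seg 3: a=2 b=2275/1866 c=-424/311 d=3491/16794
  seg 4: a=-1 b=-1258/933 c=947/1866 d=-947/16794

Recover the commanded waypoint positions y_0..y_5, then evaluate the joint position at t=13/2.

y_0=-4 y_1=-3 y_2=0 y_3=2 y_4=-1 y_5=-2
S(13/2) = 7279/4976

y_0 = S_0(0) = a_0 = -4
y_1 = S_1(0) = a_1 = -3
y_2 = S_2(0) = a_2 = 0
y_3 = S_3(0) = a_3 = 2
y_4 = S_4(0) = a_4 = -1
y_5 = S_4(3) = -2
t_q=13/2 is in segment 3 (τ=3/2); S_3(τ)=7279/4976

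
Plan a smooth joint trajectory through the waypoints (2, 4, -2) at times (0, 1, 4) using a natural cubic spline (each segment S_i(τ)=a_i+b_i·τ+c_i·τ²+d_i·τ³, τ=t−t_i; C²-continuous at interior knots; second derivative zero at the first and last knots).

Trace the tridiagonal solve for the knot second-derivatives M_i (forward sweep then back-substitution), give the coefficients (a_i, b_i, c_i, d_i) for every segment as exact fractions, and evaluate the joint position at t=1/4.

  seg 0: a=2 b=5/2 c=0 d=-1/2
  seg 1: a=4 b=1 c=-3/2 d=1/6
S(1/4) = 335/128

Δ: Δ0=2, Δ1=-2
row 1: diag=8, rhs=-24; c'=3/8, d'=-3
back: M1=-3
M: M0=0, M1=-3, M2=0
seg 0: a=2, c=M0/2=0, d=(M1−M0)/(6·1)=-1/2, b=Δ0−h0·(2M0+M1)/6=5/2
seg 1: a=4, c=M1/2=-3/2, d=(M2−M1)/(6·3)=1/6, b=Δ1−h1·(2M1+M2)/6=1
t_q=1/4 → seg 0, τ=1/4; S=2+5/2·τ+0·τ²+-1/2·τ³=335/128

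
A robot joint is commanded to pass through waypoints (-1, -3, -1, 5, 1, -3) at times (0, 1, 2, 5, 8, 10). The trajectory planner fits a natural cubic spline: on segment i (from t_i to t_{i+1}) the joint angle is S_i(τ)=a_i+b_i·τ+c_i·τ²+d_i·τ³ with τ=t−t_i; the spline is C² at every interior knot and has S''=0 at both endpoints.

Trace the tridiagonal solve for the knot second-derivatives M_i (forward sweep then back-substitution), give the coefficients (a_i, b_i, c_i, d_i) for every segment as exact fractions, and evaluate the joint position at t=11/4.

Δ: Δ0=-2, Δ1=2, Δ2=2, Δ3=-4/3, Δ4=-2
row 1: diag=4, rhs=24; c'=1/4, d'=6
row 2: denom=8−1·1/4=31/4; d'=(0−1·6)/(31/4)=-24/31
row 3: denom=12−3·12/31=336/31; d'=(-20−3·-24/31)/(336/31)=-137/84
row 4: denom=10−3·31/112=1027/112; d'=(-4−3·-137/84)/(1027/112)=100/1027
back: M4=100/1027
back: M3=-137/84−31/112·100/1027=-5108/3081
back: M2=-24/31−12/31·-5108/3081=-136/1027
back: M1=6−1/4·-136/1027=6196/1027
M: M0=0, M1=6196/1027, M2=-136/1027, M3=-5108/3081, M4=100/1027, M5=0
seg 0: a=-1, c=M0/2=0, d=(M1−M0)/(6·1)=3098/3081, b=Δ0−h0·(2M0+M1)/6=-9260/3081
seg 1: a=-3, c=M1/2=3098/1027, d=(M2−M1)/(6·1)=-3166/3081, b=Δ1−h1·(2M1+M2)/6=34/3081
seg 2: a=-1, c=M2/2=-68/1027, d=(M3−M2)/(6·3)=-2350/27729, b=Δ2−h2·(2M2+M3)/6=9124/3081
seg 3: a=5, c=M3/2=-2554/3081, d=(M4−M3)/(6·3)=208/2133, b=Δ3−h3·(2M3+M4)/6=850/3081
seg 4: a=1, c=M4/2=50/1027, d=(M5−M4)/(6·2)=-25/3081, b=Δ4−h4·(2M4+M5)/6=-6362/3081
t_q=11/4 → seg 2, τ=3/4; S=-1+9124/3081·τ+-68/1027·τ²+-2350/27729·τ³=37729/32864

  seg 0: a=-1 b=-9260/3081 c=0 d=3098/3081
  seg 1: a=-3 b=34/3081 c=3098/1027 d=-3166/3081
  seg 2: a=-1 b=9124/3081 c=-68/1027 d=-2350/27729
  seg 3: a=5 b=850/3081 c=-2554/3081 d=208/2133
  seg 4: a=1 b=-6362/3081 c=50/1027 d=-25/3081
S(11/4) = 37729/32864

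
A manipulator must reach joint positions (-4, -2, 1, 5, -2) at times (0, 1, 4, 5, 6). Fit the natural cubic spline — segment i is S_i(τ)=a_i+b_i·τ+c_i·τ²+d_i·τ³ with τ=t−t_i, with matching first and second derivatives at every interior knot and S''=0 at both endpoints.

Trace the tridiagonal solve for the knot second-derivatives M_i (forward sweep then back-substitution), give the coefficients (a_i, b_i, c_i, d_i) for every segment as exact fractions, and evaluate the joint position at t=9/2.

  seg 0: a=-4 b=131/53 c=0 d=-25/53
  seg 1: a=-2 b=56/53 c=-75/53 d=74/159
  seg 2: a=1 b=272/53 c=147/53 d=-207/53
  seg 3: a=5 b=-55/53 c=-474/53 d=158/53
S(9/2) = 1599/424

Δ: Δ0=2, Δ1=1, Δ2=4, Δ3=-7
row 1: diag=8, rhs=-6; c'=3/8, d'=-3/4
row 2: denom=8−3·3/8=55/8; d'=(18−3·-3/4)/(55/8)=162/55
row 3: denom=4−1·8/55=212/55; d'=(-66−1·162/55)/(212/55)=-948/53
back: M3=-948/53
back: M2=162/55−8/55·-948/53=294/53
back: M1=-3/4−3/8·294/53=-150/53
M: M0=0, M1=-150/53, M2=294/53, M3=-948/53, M4=0
seg 0: a=-4, c=M0/2=0, d=(M1−M0)/(6·1)=-25/53, b=Δ0−h0·(2M0+M1)/6=131/53
seg 1: a=-2, c=M1/2=-75/53, d=(M2−M1)/(6·3)=74/159, b=Δ1−h1·(2M1+M2)/6=56/53
seg 2: a=1, c=M2/2=147/53, d=(M3−M2)/(6·1)=-207/53, b=Δ2−h2·(2M2+M3)/6=272/53
seg 3: a=5, c=M3/2=-474/53, d=(M4−M3)/(6·1)=158/53, b=Δ3−h3·(2M3+M4)/6=-55/53
t_q=9/2 → seg 2, τ=1/2; S=1+272/53·τ+147/53·τ²+-207/53·τ³=1599/424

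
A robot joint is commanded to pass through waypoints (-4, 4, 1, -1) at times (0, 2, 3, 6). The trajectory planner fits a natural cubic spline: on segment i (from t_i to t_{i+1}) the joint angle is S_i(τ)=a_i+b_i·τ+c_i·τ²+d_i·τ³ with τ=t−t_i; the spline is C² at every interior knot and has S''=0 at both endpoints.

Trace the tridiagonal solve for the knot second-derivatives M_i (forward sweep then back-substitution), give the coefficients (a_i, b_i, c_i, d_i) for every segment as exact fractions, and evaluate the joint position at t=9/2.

  seg 0: a=-4 b=914/141 c=0 d=-175/282
  seg 1: a=4 b=-136/141 c=-175/47 d=238/141
  seg 2: a=1 b=-472/141 c=63/47 d=-7/47
S(9/2) = -567/376

Δ: Δ0=4, Δ1=-3, Δ2=-2/3
row 1: diag=6, rhs=-42; c'=1/6, d'=-7
row 2: denom=8−1·1/6=47/6; d'=(14−1·-7)/(47/6)=126/47
back: M2=126/47
back: M1=-7−1/6·126/47=-350/47
M: M0=0, M1=-350/47, M2=126/47, M3=0
seg 0: a=-4, c=M0/2=0, d=(M1−M0)/(6·2)=-175/282, b=Δ0−h0·(2M0+M1)/6=914/141
seg 1: a=4, c=M1/2=-175/47, d=(M2−M1)/(6·1)=238/141, b=Δ1−h1·(2M1+M2)/6=-136/141
seg 2: a=1, c=M2/2=63/47, d=(M3−M2)/(6·3)=-7/47, b=Δ2−h2·(2M2+M3)/6=-472/141
t_q=9/2 → seg 2, τ=3/2; S=1+-472/141·τ+63/47·τ²+-7/47·τ³=-567/376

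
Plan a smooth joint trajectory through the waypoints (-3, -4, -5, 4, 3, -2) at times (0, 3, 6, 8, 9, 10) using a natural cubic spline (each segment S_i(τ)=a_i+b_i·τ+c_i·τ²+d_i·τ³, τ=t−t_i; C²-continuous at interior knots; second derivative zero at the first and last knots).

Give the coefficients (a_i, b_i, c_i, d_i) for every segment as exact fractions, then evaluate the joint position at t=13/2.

  seg 0: a=-3 b=1075/4722 c=0 d=-883/14166
  seg 1: a=-4 b=-3436/2361 c=-883/1574 d=4415/14166
  seg 2: a=-5 b=16969/4722 c=1766/787 d=-2114/2361
  seg 3: a=4 b=8617/4722 c=-2462/787 d=1433/4722
  seg 4: a=3 b=-8314/2361 c=-3491/1574 d=3491/4722
S(13/2) = -4335/1574

Δ: Δ0=-1/3, Δ1=-1/3, Δ2=9/2, Δ3=-1, Δ4=-5
row 1: diag=12, rhs=0; c'=1/4, d'=0
row 2: denom=10−3·1/4=37/4; d'=(29−3·0)/(37/4)=116/37
row 3: denom=6−2·8/37=206/37; d'=(-33−2·116/37)/(206/37)=-1453/206
row 4: denom=4−1·37/206=787/206; d'=(-24−1·-1453/206)/(787/206)=-3491/787
back: M4=-3491/787
back: M3=-1453/206−37/206·-3491/787=-4924/787
back: M2=116/37−8/37·-4924/787=3532/787
back: M1=0−1/4·3532/787=-883/787
M: M0=0, M1=-883/787, M2=3532/787, M3=-4924/787, M4=-3491/787, M5=0
seg 0: a=-3, c=M0/2=0, d=(M1−M0)/(6·3)=-883/14166, b=Δ0−h0·(2M0+M1)/6=1075/4722
seg 1: a=-4, c=M1/2=-883/1574, d=(M2−M1)/(6·3)=4415/14166, b=Δ1−h1·(2M1+M2)/6=-3436/2361
seg 2: a=-5, c=M2/2=1766/787, d=(M3−M2)/(6·2)=-2114/2361, b=Δ2−h2·(2M2+M3)/6=16969/4722
seg 3: a=4, c=M3/2=-2462/787, d=(M4−M3)/(6·1)=1433/4722, b=Δ3−h3·(2M3+M4)/6=8617/4722
seg 4: a=3, c=M4/2=-3491/1574, d=(M5−M4)/(6·1)=3491/4722, b=Δ4−h4·(2M4+M5)/6=-8314/2361
t_q=13/2 → seg 2, τ=1/2; S=-5+16969/4722·τ+1766/787·τ²+-2114/2361·τ³=-4335/1574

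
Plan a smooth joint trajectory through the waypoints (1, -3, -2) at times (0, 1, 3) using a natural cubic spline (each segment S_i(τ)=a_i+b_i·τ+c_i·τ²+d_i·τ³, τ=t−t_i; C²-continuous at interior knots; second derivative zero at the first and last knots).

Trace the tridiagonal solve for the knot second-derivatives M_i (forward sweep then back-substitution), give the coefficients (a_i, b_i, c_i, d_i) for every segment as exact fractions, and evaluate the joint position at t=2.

  seg 0: a=1 b=-19/4 c=0 d=3/4
  seg 1: a=-3 b=-5/2 c=9/4 d=-3/8
S(2) = -29/8

Δ: Δ0=-4, Δ1=1/2
row 1: diag=6, rhs=27; c'=1/3, d'=9/2
back: M1=9/2
M: M0=0, M1=9/2, M2=0
seg 0: a=1, c=M0/2=0, d=(M1−M0)/(6·1)=3/4, b=Δ0−h0·(2M0+M1)/6=-19/4
seg 1: a=-3, c=M1/2=9/4, d=(M2−M1)/(6·2)=-3/8, b=Δ1−h1·(2M1+M2)/6=-5/2
t_q=2 → seg 1, τ=1; S=-3+-5/2·τ+9/4·τ²+-3/8·τ³=-29/8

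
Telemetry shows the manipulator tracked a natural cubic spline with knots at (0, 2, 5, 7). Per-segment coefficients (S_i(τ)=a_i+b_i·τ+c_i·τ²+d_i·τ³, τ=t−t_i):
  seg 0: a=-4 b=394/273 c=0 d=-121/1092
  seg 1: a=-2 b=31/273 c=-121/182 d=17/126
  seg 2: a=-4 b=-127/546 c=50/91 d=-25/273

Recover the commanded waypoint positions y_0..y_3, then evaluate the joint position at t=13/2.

y_0 = S_0(0) = a_0 = -4
y_1 = S_1(0) = a_1 = -2
y_2 = S_2(0) = a_2 = -4
y_3 = S_2(2) = -3
t_q=13/2 is in segment 2 (τ=3/2); S_2(τ)=-2491/728

y_0=-4 y_1=-2 y_2=-4 y_3=-3
S(13/2) = -2491/728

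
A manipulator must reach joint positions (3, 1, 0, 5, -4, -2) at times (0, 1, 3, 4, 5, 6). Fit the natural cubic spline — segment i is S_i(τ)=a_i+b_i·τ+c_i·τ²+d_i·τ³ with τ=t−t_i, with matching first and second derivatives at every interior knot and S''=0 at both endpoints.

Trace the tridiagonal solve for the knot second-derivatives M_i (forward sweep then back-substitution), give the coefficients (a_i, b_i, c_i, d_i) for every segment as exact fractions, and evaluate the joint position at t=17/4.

  seg 0: a=3 b=-371/228 c=0 d=-85/228
  seg 1: a=1 b=-313/114 c=-85/76 d=511/456
  seg 2: a=0 b=355/57 c=213/38 d=-41/6
  seg 3: a=5 b=-349/114 c=-283/19 d=1021/114
  seg 4: a=-4 b=-341/57 c=455/38 d=-455/114
S(17/4) = 8375/2432

Δ: Δ0=-2, Δ1=-1/2, Δ2=5, Δ3=-9, Δ4=2
row 1: diag=6, rhs=9; c'=1/3, d'=3/2
row 2: denom=6−2·1/3=16/3; d'=(33−2·3/2)/(16/3)=45/8
row 3: denom=4−1·3/16=61/16; d'=(-84−1·45/8)/(61/16)=-1434/61
row 4: denom=4−1·16/61=228/61; d'=(66−1·-1434/61)/(228/61)=455/19
back: M4=455/19
back: M3=-1434/61−16/61·455/19=-566/19
back: M2=45/8−3/16·-566/19=213/19
back: M1=3/2−1/3·213/19=-85/38
M: M0=0, M1=-85/38, M2=213/19, M3=-566/19, M4=455/19, M5=0
seg 0: a=3, c=M0/2=0, d=(M1−M0)/(6·1)=-85/228, b=Δ0−h0·(2M0+M1)/6=-371/228
seg 1: a=1, c=M1/2=-85/76, d=(M2−M1)/(6·2)=511/456, b=Δ1−h1·(2M1+M2)/6=-313/114
seg 2: a=0, c=M2/2=213/38, d=(M3−M2)/(6·1)=-41/6, b=Δ2−h2·(2M2+M3)/6=355/57
seg 3: a=5, c=M3/2=-283/19, d=(M4−M3)/(6·1)=1021/114, b=Δ3−h3·(2M3+M4)/6=-349/114
seg 4: a=-4, c=M4/2=455/38, d=(M5−M4)/(6·1)=-455/114, b=Δ4−h4·(2M4+M5)/6=-341/57
t_q=17/4 → seg 3, τ=1/4; S=5+-349/114·τ+-283/19·τ²+1021/114·τ³=8375/2432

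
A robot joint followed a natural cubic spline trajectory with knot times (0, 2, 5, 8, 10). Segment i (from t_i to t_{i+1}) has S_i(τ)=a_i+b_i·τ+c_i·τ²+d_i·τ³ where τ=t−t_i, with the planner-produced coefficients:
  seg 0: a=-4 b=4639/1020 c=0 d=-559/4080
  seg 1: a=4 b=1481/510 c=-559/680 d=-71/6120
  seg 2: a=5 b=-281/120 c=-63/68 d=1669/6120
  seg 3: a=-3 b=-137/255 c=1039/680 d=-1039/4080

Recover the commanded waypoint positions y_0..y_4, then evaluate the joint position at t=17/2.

y_0 = S_0(0) = a_0 = -4
y_1 = S_1(0) = a_1 = 4
y_2 = S_2(0) = a_2 = 5
y_3 = S_3(0) = a_3 = -3
y_4 = S_3(2) = 0
t_q=17/2 is in segment 3 (τ=1/2); S_3(τ)=-31753/10880

y_0=-4 y_1=4 y_2=5 y_3=-3 y_4=0
S(17/2) = -31753/10880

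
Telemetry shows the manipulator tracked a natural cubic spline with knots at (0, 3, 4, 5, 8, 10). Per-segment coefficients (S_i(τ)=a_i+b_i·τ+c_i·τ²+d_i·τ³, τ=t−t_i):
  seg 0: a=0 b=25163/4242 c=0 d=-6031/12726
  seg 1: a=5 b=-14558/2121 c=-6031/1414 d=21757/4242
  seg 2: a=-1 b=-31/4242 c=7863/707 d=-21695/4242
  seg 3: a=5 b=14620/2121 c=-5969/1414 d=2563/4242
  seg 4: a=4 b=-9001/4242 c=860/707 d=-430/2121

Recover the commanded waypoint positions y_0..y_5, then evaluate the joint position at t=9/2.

y_0=0 y_1=5 y_2=-1 y_3=5 y_4=4 y_5=3
S(9/2) = 12867/11312

y_0 = S_0(0) = a_0 = 0
y_1 = S_1(0) = a_1 = 5
y_2 = S_2(0) = a_2 = -1
y_3 = S_3(0) = a_3 = 5
y_4 = S_4(0) = a_4 = 4
y_5 = S_4(2) = 3
t_q=9/2 is in segment 2 (τ=1/2); S_2(τ)=12867/11312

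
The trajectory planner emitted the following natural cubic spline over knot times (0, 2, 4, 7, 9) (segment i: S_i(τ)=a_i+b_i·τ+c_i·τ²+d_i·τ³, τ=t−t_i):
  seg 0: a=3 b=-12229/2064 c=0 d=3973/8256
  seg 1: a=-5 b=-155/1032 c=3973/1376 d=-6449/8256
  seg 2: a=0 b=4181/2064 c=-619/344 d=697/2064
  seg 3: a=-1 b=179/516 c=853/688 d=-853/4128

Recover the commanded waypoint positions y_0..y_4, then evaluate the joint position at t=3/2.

y_0=3 y_1=-5 y_2=0 y_3=-1 y_4=3
S(3/2) = -93859/22016

y_0 = S_0(0) = a_0 = 3
y_1 = S_1(0) = a_1 = -5
y_2 = S_2(0) = a_2 = 0
y_3 = S_3(0) = a_3 = -1
y_4 = S_3(2) = 3
t_q=3/2 is in segment 0 (τ=3/2); S_0(τ)=-93859/22016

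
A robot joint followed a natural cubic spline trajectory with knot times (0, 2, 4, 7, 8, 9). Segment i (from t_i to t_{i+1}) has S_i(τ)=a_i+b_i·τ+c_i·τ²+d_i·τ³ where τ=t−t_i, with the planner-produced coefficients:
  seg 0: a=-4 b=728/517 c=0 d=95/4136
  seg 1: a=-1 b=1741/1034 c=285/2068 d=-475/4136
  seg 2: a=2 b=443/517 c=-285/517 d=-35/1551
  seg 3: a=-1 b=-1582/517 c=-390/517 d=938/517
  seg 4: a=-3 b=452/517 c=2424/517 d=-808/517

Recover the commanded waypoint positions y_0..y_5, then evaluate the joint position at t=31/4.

y_0 = S_0(0) = a_0 = -4
y_1 = S_1(0) = a_1 = -1
y_2 = S_2(0) = a_2 = 2
y_3 = S_3(0) = a_3 = -1
y_4 = S_4(0) = a_4 = -3
y_5 = S_4(1) = 1
t_q=31/4 is in segment 3 (τ=3/4); S_3(τ)=-48869/16544

y_0=-4 y_1=-1 y_2=2 y_3=-1 y_4=-3 y_5=1
S(31/4) = -48869/16544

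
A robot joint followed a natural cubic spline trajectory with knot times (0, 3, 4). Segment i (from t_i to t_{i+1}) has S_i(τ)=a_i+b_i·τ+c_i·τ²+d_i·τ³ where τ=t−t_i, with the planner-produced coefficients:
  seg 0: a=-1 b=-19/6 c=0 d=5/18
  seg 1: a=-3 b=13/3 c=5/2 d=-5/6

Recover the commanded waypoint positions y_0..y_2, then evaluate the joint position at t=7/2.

y_0 = S_0(0) = a_0 = -1
y_1 = S_1(0) = a_1 = -3
y_2 = S_1(1) = 3
t_q=7/2 is in segment 1 (τ=1/2); S_1(τ)=-5/16

y_0=-1 y_1=-3 y_2=3
S(7/2) = -5/16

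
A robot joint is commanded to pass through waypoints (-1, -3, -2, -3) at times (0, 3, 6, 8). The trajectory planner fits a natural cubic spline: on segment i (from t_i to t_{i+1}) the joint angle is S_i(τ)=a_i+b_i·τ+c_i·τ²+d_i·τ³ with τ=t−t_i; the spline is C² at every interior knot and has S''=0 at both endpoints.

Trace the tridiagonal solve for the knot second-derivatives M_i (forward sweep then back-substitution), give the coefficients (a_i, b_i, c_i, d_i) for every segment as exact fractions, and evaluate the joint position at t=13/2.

  seg 0: a=-1 b=-223/222 c=0 d=25/666
  seg 1: a=-3 b=1/111 c=25/74 d=-17/222
  seg 2: a=-2 b=-7/222 c=-13/37 d=13/222
S(13/2) = -1241/592

Δ: Δ0=-2/3, Δ1=1/3, Δ2=-1/2
row 1: diag=12, rhs=6; c'=1/4, d'=1/2
row 2: denom=10−3·1/4=37/4; d'=(-5−3·1/2)/(37/4)=-26/37
back: M2=-26/37
back: M1=1/2−1/4·-26/37=25/37
M: M0=0, M1=25/37, M2=-26/37, M3=0
seg 0: a=-1, c=M0/2=0, d=(M1−M0)/(6·3)=25/666, b=Δ0−h0·(2M0+M1)/6=-223/222
seg 1: a=-3, c=M1/2=25/74, d=(M2−M1)/(6·3)=-17/222, b=Δ1−h1·(2M1+M2)/6=1/111
seg 2: a=-2, c=M2/2=-13/37, d=(M3−M2)/(6·2)=13/222, b=Δ2−h2·(2M2+M3)/6=-7/222
t_q=13/2 → seg 2, τ=1/2; S=-2+-7/222·τ+-13/37·τ²+13/222·τ³=-1241/592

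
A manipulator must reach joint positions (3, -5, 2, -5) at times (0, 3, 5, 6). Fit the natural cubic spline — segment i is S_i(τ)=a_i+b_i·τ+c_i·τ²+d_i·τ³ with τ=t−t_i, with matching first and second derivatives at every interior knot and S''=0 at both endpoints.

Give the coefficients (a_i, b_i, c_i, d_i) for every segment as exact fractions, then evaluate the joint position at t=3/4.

Δ: Δ0=-8/3, Δ1=7/2, Δ2=-7
row 1: diag=10, rhs=37; c'=1/5, d'=37/10
row 2: denom=6−2·1/5=28/5; d'=(-63−2·37/10)/(28/5)=-88/7
back: M2=-88/7
back: M1=37/10−1/5·-88/7=87/14
M: M0=0, M1=87/14, M2=-88/7, M3=0
seg 0: a=3, c=M0/2=0, d=(M1−M0)/(6·3)=29/84, b=Δ0−h0·(2M0+M1)/6=-485/84
seg 1: a=-5, c=M1/2=87/28, d=(M2−M1)/(6·2)=-263/168, b=Δ1−h1·(2M1+M2)/6=149/42
seg 2: a=2, c=M2/2=-44/7, d=(M3−M2)/(6·1)=44/21, b=Δ2−h2·(2M2+M3)/6=-59/21
t_q=3/4 → seg 0, τ=3/4; S=3+-485/84·τ+0·τ²+29/84·τ³=-2123/1792

  seg 0: a=3 b=-485/84 c=0 d=29/84
  seg 1: a=-5 b=149/42 c=87/28 d=-263/168
  seg 2: a=2 b=-59/21 c=-44/7 d=44/21
S(3/4) = -2123/1792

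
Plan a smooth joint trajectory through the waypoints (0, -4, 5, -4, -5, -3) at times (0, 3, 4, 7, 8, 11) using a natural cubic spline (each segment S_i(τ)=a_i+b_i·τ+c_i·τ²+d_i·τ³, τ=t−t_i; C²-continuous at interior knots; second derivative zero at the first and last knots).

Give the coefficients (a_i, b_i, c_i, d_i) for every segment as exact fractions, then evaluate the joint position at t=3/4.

Δ: Δ0=-4/3, Δ1=9, Δ2=-3, Δ3=-1, Δ4=2/3
row 1: diag=8, rhs=62; c'=1/8, d'=31/4
row 2: denom=8−1·1/8=63/8; d'=(-72−1·31/4)/(63/8)=-638/63
row 3: denom=8−3·8/21=48/7; d'=(12−3·-638/63)/(48/7)=445/72
row 4: denom=8−1·7/48=377/48; d'=(10−1·445/72)/(377/48)=550/1131
back: M4=550/1131
back: M3=445/72−7/48·550/1131=6910/1131
back: M2=-638/63−8/21·6910/1131=-14086/1131
back: M1=31/4−1/8·-14086/1131=10526/1131
M: M0=0, M1=10526/1131, M2=-14086/1131, M3=6910/1131, M4=550/1131, M5=0
seg 0: a=0, c=M0/2=0, d=(M1−M0)/(6·3)=5263/10179, b=Δ0−h0·(2M0+M1)/6=-2257/377
seg 1: a=-4, c=M1/2=5263/1131, d=(M2−M1)/(6·1)=-4102/1131, b=Δ1−h1·(2M1+M2)/6=3006/377
seg 2: a=5, c=M2/2=-7043/1131, d=(M3−M2)/(6·3)=362/351, b=Δ2−h2·(2M2+M3)/6=7238/1131
seg 3: a=-4, c=M3/2=3455/1131, d=(M4−M3)/(6·1)=-1060/1131, b=Δ3−h3·(2M3+M4)/6=-3526/1131
seg 4: a=-5, c=M4/2=275/1131, d=(M5−M4)/(6·3)=-275/10179, b=Δ4−h4·(2M4+M5)/6=68/377
t_q=3/4 → seg 0, τ=3/4; S=0+-2257/377·τ+0·τ²+5263/10179·τ³=-103073/24128

  seg 0: a=0 b=-2257/377 c=0 d=5263/10179
  seg 1: a=-4 b=3006/377 c=5263/1131 d=-4102/1131
  seg 2: a=5 b=7238/1131 c=-7043/1131 d=362/351
  seg 3: a=-4 b=-3526/1131 c=3455/1131 d=-1060/1131
  seg 4: a=-5 b=68/377 c=275/1131 d=-275/10179
S(3/4) = -103073/24128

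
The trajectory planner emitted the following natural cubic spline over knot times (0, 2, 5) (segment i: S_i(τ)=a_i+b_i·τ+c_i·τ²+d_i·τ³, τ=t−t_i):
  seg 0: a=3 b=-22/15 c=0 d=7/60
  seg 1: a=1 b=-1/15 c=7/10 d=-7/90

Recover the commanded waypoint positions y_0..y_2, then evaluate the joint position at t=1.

y_0=3 y_1=1 y_2=5
S(1) = 33/20

y_0 = S_0(0) = a_0 = 3
y_1 = S_1(0) = a_1 = 1
y_2 = S_1(3) = 5
t_q=1 is in segment 0 (τ=1); S_0(τ)=33/20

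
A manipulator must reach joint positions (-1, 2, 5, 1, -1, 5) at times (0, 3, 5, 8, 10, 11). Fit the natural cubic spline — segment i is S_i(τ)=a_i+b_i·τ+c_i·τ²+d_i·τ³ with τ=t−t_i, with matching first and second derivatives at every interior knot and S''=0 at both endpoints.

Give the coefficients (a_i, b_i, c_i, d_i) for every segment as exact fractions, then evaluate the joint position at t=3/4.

Δ: Δ0=1, Δ1=3/2, Δ2=-4/3, Δ3=-1, Δ4=6
row 1: diag=10, rhs=3; c'=1/5, d'=3/10
row 2: denom=10−2·1/5=48/5; d'=(-17−2·3/10)/(48/5)=-11/6
row 3: denom=10−3·5/16=145/16; d'=(2−3·-11/6)/(145/16)=24/29
row 4: denom=6−2·32/145=806/145; d'=(42−2·24/29)/(806/145)=225/31
back: M4=225/31
back: M3=24/29−32/145·225/31=-24/31
back: M2=-11/6−5/16·-24/31=-148/93
back: M1=3/10−1/5·-148/93=115/186
M: M0=0, M1=115/186, M2=-148/93, M3=-24/31, M4=225/31, M5=0
seg 0: a=-1, c=M0/2=0, d=(M1−M0)/(6·3)=115/3348, b=Δ0−h0·(2M0+M1)/6=257/372
seg 1: a=2, c=M1/2=115/372, d=(M2−M1)/(6·2)=-137/744, b=Δ1−h1·(2M1+M2)/6=301/186
seg 2: a=5, c=M2/2=-74/93, d=(M3−M2)/(6·3)=38/837, b=Δ2−h2·(2M2+M3)/6=20/31
seg 3: a=1, c=M3/2=-12/31, d=(M4−M3)/(6·2)=83/124, b=Δ3−h3·(2M3+M4)/6=-90/31
seg 4: a=-1, c=M4/2=225/62, d=(M5−M4)/(6·1)=-75/62, b=Δ4−h4·(2M4+M5)/6=111/31
t_q=3/4 → seg 0, τ=3/4; S=-1+257/372·τ+0·τ²+115/3348·τ³=-3709/7936

  seg 0: a=-1 b=257/372 c=0 d=115/3348
  seg 1: a=2 b=301/186 c=115/372 d=-137/744
  seg 2: a=5 b=20/31 c=-74/93 d=38/837
  seg 3: a=1 b=-90/31 c=-12/31 d=83/124
  seg 4: a=-1 b=111/31 c=225/62 d=-75/62
S(3/4) = -3709/7936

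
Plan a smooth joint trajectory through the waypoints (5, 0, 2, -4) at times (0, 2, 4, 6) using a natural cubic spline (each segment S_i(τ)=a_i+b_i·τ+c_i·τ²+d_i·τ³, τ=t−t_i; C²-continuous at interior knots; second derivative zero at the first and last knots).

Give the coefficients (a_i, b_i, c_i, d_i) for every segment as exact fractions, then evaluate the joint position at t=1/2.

Δ: Δ0=-5/2, Δ1=1, Δ2=-3
row 1: diag=8, rhs=21; c'=1/4, d'=21/8
row 2: denom=8−2·1/4=15/2; d'=(-24−2·21/8)/(15/2)=-39/10
back: M2=-39/10
back: M1=21/8−1/4·-39/10=18/5
M: M0=0, M1=18/5, M2=-39/10, M3=0
seg 0: a=5, c=M0/2=0, d=(M1−M0)/(6·2)=3/10, b=Δ0−h0·(2M0+M1)/6=-37/10
seg 1: a=0, c=M1/2=9/5, d=(M2−M1)/(6·2)=-5/8, b=Δ1−h1·(2M1+M2)/6=-1/10
seg 2: a=2, c=M2/2=-39/20, d=(M3−M2)/(6·2)=13/40, b=Δ2−h2·(2M2+M3)/6=-2/5
t_q=1/2 → seg 0, τ=1/2; S=5+-37/10·τ+0·τ²+3/10·τ³=51/16

  seg 0: a=5 b=-37/10 c=0 d=3/10
  seg 1: a=0 b=-1/10 c=9/5 d=-5/8
  seg 2: a=2 b=-2/5 c=-39/20 d=13/40
S(1/2) = 51/16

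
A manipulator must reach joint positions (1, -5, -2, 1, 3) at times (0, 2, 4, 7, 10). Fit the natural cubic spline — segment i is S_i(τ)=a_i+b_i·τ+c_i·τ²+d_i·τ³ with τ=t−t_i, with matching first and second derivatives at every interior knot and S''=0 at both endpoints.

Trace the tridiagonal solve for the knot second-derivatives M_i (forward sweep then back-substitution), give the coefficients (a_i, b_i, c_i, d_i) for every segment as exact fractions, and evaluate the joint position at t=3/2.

  seg 0: a=1 b=-3539/840 c=0 d=1019/3360
  seg 1: a=-5 b=-241/420 c=1019/560 d=-263/672
  seg 2: a=-2 b=241/120 c=-37/70 d=97/1512
  seg 3: a=1 b=239/420 c=41/840 d=-41/7560
S(3/2) = -5499/1280

Δ: Δ0=-3, Δ1=3/2, Δ2=1, Δ3=2/3
row 1: diag=8, rhs=27; c'=1/4, d'=27/8
row 2: denom=10−2·1/4=19/2; d'=(-3−2·27/8)/(19/2)=-39/38
row 3: denom=12−3·6/19=210/19; d'=(-2−3·-39/38)/(210/19)=41/420
back: M3=41/420
back: M2=-39/38−6/19·41/420=-37/35
back: M1=27/8−1/4·-37/35=1019/280
M: M0=0, M1=1019/280, M2=-37/35, M3=41/420, M4=0
seg 0: a=1, c=M0/2=0, d=(M1−M0)/(6·2)=1019/3360, b=Δ0−h0·(2M0+M1)/6=-3539/840
seg 1: a=-5, c=M1/2=1019/560, d=(M2−M1)/(6·2)=-263/672, b=Δ1−h1·(2M1+M2)/6=-241/420
seg 2: a=-2, c=M2/2=-37/70, d=(M3−M2)/(6·3)=97/1512, b=Δ2−h2·(2M2+M3)/6=241/120
seg 3: a=1, c=M3/2=41/840, d=(M4−M3)/(6·3)=-41/7560, b=Δ3−h3·(2M3+M4)/6=239/420
t_q=3/2 → seg 0, τ=3/2; S=1+-3539/840·τ+0·τ²+1019/3360·τ³=-5499/1280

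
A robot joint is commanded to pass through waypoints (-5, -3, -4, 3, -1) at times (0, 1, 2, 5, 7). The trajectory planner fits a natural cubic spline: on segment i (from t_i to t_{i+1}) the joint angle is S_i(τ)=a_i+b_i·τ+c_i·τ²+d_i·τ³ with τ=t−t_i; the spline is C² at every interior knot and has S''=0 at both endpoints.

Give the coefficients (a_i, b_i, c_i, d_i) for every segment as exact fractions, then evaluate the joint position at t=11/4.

  seg 0: a=-5 b=1211/411 c=0 d=-389/411
  seg 1: a=-3 b=44/411 c=-389/137 d=712/411
  seg 2: a=-4 b=-154/411 c=323/137 d=-598/1233
  seg 3: a=3 b=278/411 c=-275/137 d=275/822
S(11/4) = -13851/4384

Δ: Δ0=2, Δ1=-1, Δ2=7/3, Δ3=-2
row 1: diag=4, rhs=-18; c'=1/4, d'=-9/2
row 2: denom=8−1·1/4=31/4; d'=(20−1·-9/2)/(31/4)=98/31
row 3: denom=10−3·12/31=274/31; d'=(-26−3·98/31)/(274/31)=-550/137
back: M3=-550/137
back: M2=98/31−12/31·-550/137=646/137
back: M1=-9/2−1/4·646/137=-778/137
M: M0=0, M1=-778/137, M2=646/137, M3=-550/137, M4=0
seg 0: a=-5, c=M0/2=0, d=(M1−M0)/(6·1)=-389/411, b=Δ0−h0·(2M0+M1)/6=1211/411
seg 1: a=-3, c=M1/2=-389/137, d=(M2−M1)/(6·1)=712/411, b=Δ1−h1·(2M1+M2)/6=44/411
seg 2: a=-4, c=M2/2=323/137, d=(M3−M2)/(6·3)=-598/1233, b=Δ2−h2·(2M2+M3)/6=-154/411
seg 3: a=3, c=M3/2=-275/137, d=(M4−M3)/(6·2)=275/822, b=Δ3−h3·(2M3+M4)/6=278/411
t_q=11/4 → seg 2, τ=3/4; S=-4+-154/411·τ+323/137·τ²+-598/1233·τ³=-13851/4384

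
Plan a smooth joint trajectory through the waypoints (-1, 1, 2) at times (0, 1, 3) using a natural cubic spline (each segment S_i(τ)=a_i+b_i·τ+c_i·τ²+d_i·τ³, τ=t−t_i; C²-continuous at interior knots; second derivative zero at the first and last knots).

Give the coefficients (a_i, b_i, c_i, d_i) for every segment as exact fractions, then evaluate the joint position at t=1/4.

  seg 0: a=-1 b=9/4 c=0 d=-1/4
  seg 1: a=1 b=3/2 c=-3/4 d=1/8
S(1/4) = -113/256

Δ: Δ0=2, Δ1=1/2
row 1: diag=6, rhs=-9; c'=1/3, d'=-3/2
back: M1=-3/2
M: M0=0, M1=-3/2, M2=0
seg 0: a=-1, c=M0/2=0, d=(M1−M0)/(6·1)=-1/4, b=Δ0−h0·(2M0+M1)/6=9/4
seg 1: a=1, c=M1/2=-3/4, d=(M2−M1)/(6·2)=1/8, b=Δ1−h1·(2M1+M2)/6=3/2
t_q=1/4 → seg 0, τ=1/4; S=-1+9/4·τ+0·τ²+-1/4·τ³=-113/256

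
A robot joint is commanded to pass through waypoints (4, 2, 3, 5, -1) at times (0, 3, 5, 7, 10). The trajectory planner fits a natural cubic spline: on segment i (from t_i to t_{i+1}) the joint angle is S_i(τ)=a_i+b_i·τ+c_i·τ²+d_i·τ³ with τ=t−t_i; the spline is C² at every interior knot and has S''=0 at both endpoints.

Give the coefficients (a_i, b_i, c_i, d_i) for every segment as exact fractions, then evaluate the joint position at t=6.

  seg 0: a=4 b=-17/18 c=0 d=5/162
  seg 1: a=2 b=-1/9 c=5/18 d=1/72
  seg 2: a=3 b=7/6 c=13/36 d=-2/9
  seg 3: a=5 b=-1/18 c=-35/36 d=35/324
S(6) = 155/36

Δ: Δ0=-2/3, Δ1=1/2, Δ2=1, Δ3=-2
row 1: diag=10, rhs=7; c'=1/5, d'=7/10
row 2: denom=8−2·1/5=38/5; d'=(3−2·7/10)/(38/5)=4/19
row 3: denom=10−2·5/19=180/19; d'=(-18−2·4/19)/(180/19)=-35/18
back: M3=-35/18
back: M2=4/19−5/19·-35/18=13/18
back: M1=7/10−1/5·13/18=5/9
M: M0=0, M1=5/9, M2=13/18, M3=-35/18, M4=0
seg 0: a=4, c=M0/2=0, d=(M1−M0)/(6·3)=5/162, b=Δ0−h0·(2M0+M1)/6=-17/18
seg 1: a=2, c=M1/2=5/18, d=(M2−M1)/(6·2)=1/72, b=Δ1−h1·(2M1+M2)/6=-1/9
seg 2: a=3, c=M2/2=13/36, d=(M3−M2)/(6·2)=-2/9, b=Δ2−h2·(2M2+M3)/6=7/6
seg 3: a=5, c=M3/2=-35/36, d=(M4−M3)/(6·3)=35/324, b=Δ3−h3·(2M3+M4)/6=-1/18
t_q=6 → seg 2, τ=1; S=3+7/6·τ+13/36·τ²+-2/9·τ³=155/36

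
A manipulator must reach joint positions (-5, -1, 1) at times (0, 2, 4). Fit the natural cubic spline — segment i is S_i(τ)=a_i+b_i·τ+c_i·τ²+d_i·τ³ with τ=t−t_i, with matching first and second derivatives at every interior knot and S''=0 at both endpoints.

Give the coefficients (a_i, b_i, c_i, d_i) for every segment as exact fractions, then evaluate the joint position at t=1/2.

Δ: Δ0=2, Δ1=1
row 1: diag=8, rhs=-6; c'=1/4, d'=-3/4
back: M1=-3/4
M: M0=0, M1=-3/4, M2=0
seg 0: a=-5, c=M0/2=0, d=(M1−M0)/(6·2)=-1/16, b=Δ0−h0·(2M0+M1)/6=9/4
seg 1: a=-1, c=M1/2=-3/8, d=(M2−M1)/(6·2)=1/16, b=Δ1−h1·(2M1+M2)/6=3/2
t_q=1/2 → seg 0, τ=1/2; S=-5+9/4·τ+0·τ²+-1/16·τ³=-497/128

  seg 0: a=-5 b=9/4 c=0 d=-1/16
  seg 1: a=-1 b=3/2 c=-3/8 d=1/16
S(1/2) = -497/128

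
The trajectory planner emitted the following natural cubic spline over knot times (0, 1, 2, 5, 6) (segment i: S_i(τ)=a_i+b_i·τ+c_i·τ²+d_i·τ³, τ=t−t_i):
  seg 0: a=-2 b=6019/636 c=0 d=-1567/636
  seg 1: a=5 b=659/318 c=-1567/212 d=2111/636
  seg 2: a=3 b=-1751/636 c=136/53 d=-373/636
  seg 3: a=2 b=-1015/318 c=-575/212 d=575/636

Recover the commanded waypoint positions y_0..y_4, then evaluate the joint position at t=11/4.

y_0 = S_0(0) = a_0 = -2
y_1 = S_1(0) = a_1 = 5
y_2 = S_2(0) = a_2 = 3
y_3 = S_3(0) = a_3 = 2
y_4 = S_3(1) = -3
t_q=11/4 is in segment 2 (τ=3/4); S_2(τ)=28915/13568

y_0=-2 y_1=5 y_2=3 y_3=2 y_4=-3
S(11/4) = 28915/13568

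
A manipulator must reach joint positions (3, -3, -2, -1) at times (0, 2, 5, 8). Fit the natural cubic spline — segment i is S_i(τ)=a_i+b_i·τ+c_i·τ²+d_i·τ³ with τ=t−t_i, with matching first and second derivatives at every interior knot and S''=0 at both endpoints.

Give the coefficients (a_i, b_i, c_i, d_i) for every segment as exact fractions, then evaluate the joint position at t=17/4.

Δ: Δ0=-3, Δ1=1/3, Δ2=1/3
row 1: diag=10, rhs=20; c'=3/10, d'=2
row 2: denom=12−3·3/10=111/10; d'=(0−3·2)/(111/10)=-20/37
back: M2=-20/37
back: M1=2−3/10·-20/37=80/37
M: M0=0, M1=80/37, M2=-20/37, M3=0
seg 0: a=3, c=M0/2=0, d=(M1−M0)/(6·2)=20/111, b=Δ0−h0·(2M0+M1)/6=-413/111
seg 1: a=-3, c=M1/2=40/37, d=(M2−M1)/(6·3)=-50/333, b=Δ1−h1·(2M1+M2)/6=-173/111
seg 2: a=-2, c=M2/2=-10/37, d=(M3−M2)/(6·3)=10/333, b=Δ2−h2·(2M2+M3)/6=97/111
t_q=17/4 → seg 1, τ=9/4; S=-3+-173/111·τ+40/37·τ²+-50/333·τ³=-3249/1184

  seg 0: a=3 b=-413/111 c=0 d=20/111
  seg 1: a=-3 b=-173/111 c=40/37 d=-50/333
  seg 2: a=-2 b=97/111 c=-10/37 d=10/333
S(17/4) = -3249/1184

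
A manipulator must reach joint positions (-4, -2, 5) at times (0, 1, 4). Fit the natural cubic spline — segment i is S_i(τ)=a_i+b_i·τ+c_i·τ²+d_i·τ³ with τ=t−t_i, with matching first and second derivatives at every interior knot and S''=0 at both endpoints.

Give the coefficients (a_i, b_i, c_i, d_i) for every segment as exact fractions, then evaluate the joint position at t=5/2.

Δ: Δ0=2, Δ1=7/3
row 1: diag=8, rhs=2; c'=3/8, d'=1/4
back: M1=1/4
M: M0=0, M1=1/4, M2=0
seg 0: a=-4, c=M0/2=0, d=(M1−M0)/(6·1)=1/24, b=Δ0−h0·(2M0+M1)/6=47/24
seg 1: a=-2, c=M1/2=1/8, d=(M2−M1)/(6·3)=-1/72, b=Δ1−h1·(2M1+M2)/6=25/12
t_q=5/2 → seg 1, τ=3/2; S=-2+25/12·τ+1/8·τ²+-1/72·τ³=87/64

  seg 0: a=-4 b=47/24 c=0 d=1/24
  seg 1: a=-2 b=25/12 c=1/8 d=-1/72
S(5/2) = 87/64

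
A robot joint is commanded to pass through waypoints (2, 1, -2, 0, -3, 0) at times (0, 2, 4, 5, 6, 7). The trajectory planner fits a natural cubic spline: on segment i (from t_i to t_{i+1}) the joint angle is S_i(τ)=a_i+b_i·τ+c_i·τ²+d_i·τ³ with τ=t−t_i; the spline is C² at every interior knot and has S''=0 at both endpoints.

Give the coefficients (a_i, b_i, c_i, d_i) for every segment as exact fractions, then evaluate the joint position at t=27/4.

  seg 0: a=2 b=43/157 c=0 d=-243/1256
  seg 1: a=1 b=-643/314 c=-729/628 d=901/1256
  seg 2: a=-2 b=301/157 c=987/314 d=-961/314
  seg 3: a=0 b=-307/314 c=-948/157 d=1261/314
  seg 4: a=-3 b=-158/157 c=1887/314 d=-629/314
S(27/4) = -24507/20096

Δ: Δ0=-1/2, Δ1=-3/2, Δ2=2, Δ3=-3, Δ4=3
row 1: diag=8, rhs=-6; c'=1/4, d'=-3/4
row 2: denom=6−2·1/4=11/2; d'=(21−2·-3/4)/(11/2)=45/11
row 3: denom=4−1·2/11=42/11; d'=(-30−1·45/11)/(42/11)=-125/14
row 4: denom=4−1·11/42=157/42; d'=(36−1·-125/14)/(157/42)=1887/157
back: M4=1887/157
back: M3=-125/14−11/42·1887/157=-1896/157
back: M2=45/11−2/11·-1896/157=987/157
back: M1=-3/4−1/4·987/157=-729/314
M: M0=0, M1=-729/314, M2=987/157, M3=-1896/157, M4=1887/157, M5=0
seg 0: a=2, c=M0/2=0, d=(M1−M0)/(6·2)=-243/1256, b=Δ0−h0·(2M0+M1)/6=43/157
seg 1: a=1, c=M1/2=-729/628, d=(M2−M1)/(6·2)=901/1256, b=Δ1−h1·(2M1+M2)/6=-643/314
seg 2: a=-2, c=M2/2=987/314, d=(M3−M2)/(6·1)=-961/314, b=Δ2−h2·(2M2+M3)/6=301/157
seg 3: a=0, c=M3/2=-948/157, d=(M4−M3)/(6·1)=1261/314, b=Δ3−h3·(2M3+M4)/6=-307/314
seg 4: a=-3, c=M4/2=1887/314, d=(M5−M4)/(6·1)=-629/314, b=Δ4−h4·(2M4+M5)/6=-158/157
t_q=27/4 → seg 4, τ=3/4; S=-3+-158/157·τ+1887/314·τ²+-629/314·τ³=-24507/20096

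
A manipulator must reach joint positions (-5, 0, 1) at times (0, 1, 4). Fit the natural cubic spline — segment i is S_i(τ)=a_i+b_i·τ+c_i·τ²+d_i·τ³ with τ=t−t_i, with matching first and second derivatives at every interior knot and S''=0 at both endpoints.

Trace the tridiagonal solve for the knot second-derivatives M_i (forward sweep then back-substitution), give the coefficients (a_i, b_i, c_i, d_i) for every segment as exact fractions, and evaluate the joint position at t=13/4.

  seg 0: a=-5 b=67/12 c=0 d=-7/12
  seg 1: a=0 b=23/6 c=-7/4 d=7/36
S(13/4) = 507/256

Δ: Δ0=5, Δ1=1/3
row 1: diag=8, rhs=-28; c'=3/8, d'=-7/2
back: M1=-7/2
M: M0=0, M1=-7/2, M2=0
seg 0: a=-5, c=M0/2=0, d=(M1−M0)/(6·1)=-7/12, b=Δ0−h0·(2M0+M1)/6=67/12
seg 1: a=0, c=M1/2=-7/4, d=(M2−M1)/(6·3)=7/36, b=Δ1−h1·(2M1+M2)/6=23/6
t_q=13/4 → seg 1, τ=9/4; S=0+23/6·τ+-7/4·τ²+7/36·τ³=507/256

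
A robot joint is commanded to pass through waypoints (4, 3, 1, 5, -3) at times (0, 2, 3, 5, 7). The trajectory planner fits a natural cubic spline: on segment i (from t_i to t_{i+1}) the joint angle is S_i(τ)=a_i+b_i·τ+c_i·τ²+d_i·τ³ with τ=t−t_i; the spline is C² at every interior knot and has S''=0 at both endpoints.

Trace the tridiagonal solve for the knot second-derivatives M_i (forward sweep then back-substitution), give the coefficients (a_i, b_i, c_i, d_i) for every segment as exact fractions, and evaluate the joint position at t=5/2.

  seg 0: a=4 b=23/64 c=0 d=-55/256
  seg 1: a=3 b=-71/32 c=-165/128 d=193/128
  seg 2: a=1 b=-35/128 c=207/64 d=-537/512
  seg 3: a=5 b=5/64 c=-783/256 d=261/512
S(5/2) = 1799/1024

Δ: Δ0=-1/2, Δ1=-2, Δ2=2, Δ3=-4
row 1: diag=6, rhs=-9; c'=1/6, d'=-3/2
row 2: denom=6−1·1/6=35/6; d'=(24−1·-3/2)/(35/6)=153/35
row 3: denom=8−2·12/35=256/35; d'=(-36−2·153/35)/(256/35)=-783/128
back: M3=-783/128
back: M2=153/35−12/35·-783/128=207/32
back: M1=-3/2−1/6·207/32=-165/64
M: M0=0, M1=-165/64, M2=207/32, M3=-783/128, M4=0
seg 0: a=4, c=M0/2=0, d=(M1−M0)/(6·2)=-55/256, b=Δ0−h0·(2M0+M1)/6=23/64
seg 1: a=3, c=M1/2=-165/128, d=(M2−M1)/(6·1)=193/128, b=Δ1−h1·(2M1+M2)/6=-71/32
seg 2: a=1, c=M2/2=207/64, d=(M3−M2)/(6·2)=-537/512, b=Δ2−h2·(2M2+M3)/6=-35/128
seg 3: a=5, c=M3/2=-783/256, d=(M4−M3)/(6·2)=261/512, b=Δ3−h3·(2M3+M4)/6=5/64
t_q=5/2 → seg 1, τ=1/2; S=3+-71/32·τ+-165/128·τ²+193/128·τ³=1799/1024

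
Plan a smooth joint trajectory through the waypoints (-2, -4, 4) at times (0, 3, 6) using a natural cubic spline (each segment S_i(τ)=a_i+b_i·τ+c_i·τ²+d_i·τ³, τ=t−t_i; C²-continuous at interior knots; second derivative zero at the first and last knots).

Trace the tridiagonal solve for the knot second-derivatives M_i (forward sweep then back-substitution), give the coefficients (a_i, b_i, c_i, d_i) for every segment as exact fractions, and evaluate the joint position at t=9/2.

  seg 0: a=-2 b=-3/2 c=0 d=5/54
  seg 1: a=-4 b=1 c=5/6 d=-5/54
S(9/2) = -15/16

Δ: Δ0=-2/3, Δ1=8/3
row 1: diag=12, rhs=20; c'=1/4, d'=5/3
back: M1=5/3
M: M0=0, M1=5/3, M2=0
seg 0: a=-2, c=M0/2=0, d=(M1−M0)/(6·3)=5/54, b=Δ0−h0·(2M0+M1)/6=-3/2
seg 1: a=-4, c=M1/2=5/6, d=(M2−M1)/(6·3)=-5/54, b=Δ1−h1·(2M1+M2)/6=1
t_q=9/2 → seg 1, τ=3/2; S=-4+1·τ+5/6·τ²+-5/54·τ³=-15/16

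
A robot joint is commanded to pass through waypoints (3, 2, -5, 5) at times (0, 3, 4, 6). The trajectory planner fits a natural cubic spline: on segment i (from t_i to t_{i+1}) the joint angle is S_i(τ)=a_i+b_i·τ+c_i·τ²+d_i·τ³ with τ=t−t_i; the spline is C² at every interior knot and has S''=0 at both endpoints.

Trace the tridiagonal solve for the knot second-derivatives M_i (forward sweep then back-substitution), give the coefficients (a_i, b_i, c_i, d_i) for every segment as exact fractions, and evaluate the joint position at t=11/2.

  seg 0: a=3 b=421/141 c=0 d=-52/141
  seg 1: a=2 b=-983/141 c=-156/47 d=464/141
  seg 2: a=-5 b=-527/141 c=308/47 d=-154/141
S(11/2) = 85/188

Δ: Δ0=-1/3, Δ1=-7, Δ2=5
row 1: diag=8, rhs=-40; c'=1/8, d'=-5
row 2: denom=6−1·1/8=47/8; d'=(72−1·-5)/(47/8)=616/47
back: M2=616/47
back: M1=-5−1/8·616/47=-312/47
M: M0=0, M1=-312/47, M2=616/47, M3=0
seg 0: a=3, c=M0/2=0, d=(M1−M0)/(6·3)=-52/141, b=Δ0−h0·(2M0+M1)/6=421/141
seg 1: a=2, c=M1/2=-156/47, d=(M2−M1)/(6·1)=464/141, b=Δ1−h1·(2M1+M2)/6=-983/141
seg 2: a=-5, c=M2/2=308/47, d=(M3−M2)/(6·2)=-154/141, b=Δ2−h2·(2M2+M3)/6=-527/141
t_q=11/2 → seg 2, τ=3/2; S=-5+-527/141·τ+308/47·τ²+-154/141·τ³=85/188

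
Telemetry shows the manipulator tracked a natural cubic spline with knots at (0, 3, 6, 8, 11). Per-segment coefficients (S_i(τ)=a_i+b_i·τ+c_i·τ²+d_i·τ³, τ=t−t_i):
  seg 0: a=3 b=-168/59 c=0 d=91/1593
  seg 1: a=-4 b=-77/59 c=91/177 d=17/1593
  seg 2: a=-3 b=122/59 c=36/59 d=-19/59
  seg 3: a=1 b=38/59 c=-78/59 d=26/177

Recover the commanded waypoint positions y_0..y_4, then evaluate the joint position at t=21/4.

y_0=3 y_1=-4 y_2=-3 y_3=1 y_4=-5
S(21/4) = -15905/3776

y_0 = S_0(0) = a_0 = 3
y_1 = S_1(0) = a_1 = -4
y_2 = S_2(0) = a_2 = -3
y_3 = S_3(0) = a_3 = 1
y_4 = S_3(3) = -5
t_q=21/4 is in segment 1 (τ=9/4); S_1(τ)=-15905/3776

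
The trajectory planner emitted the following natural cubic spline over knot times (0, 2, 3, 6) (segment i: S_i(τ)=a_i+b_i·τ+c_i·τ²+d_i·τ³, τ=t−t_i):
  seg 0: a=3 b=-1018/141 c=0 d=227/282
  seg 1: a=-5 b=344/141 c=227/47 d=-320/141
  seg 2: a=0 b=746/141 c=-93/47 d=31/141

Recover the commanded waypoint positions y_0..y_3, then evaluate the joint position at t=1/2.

y_0=3 y_1=-5 y_2=0 y_3=4
S(1/2) = -383/752

y_0 = S_0(0) = a_0 = 3
y_1 = S_1(0) = a_1 = -5
y_2 = S_2(0) = a_2 = 0
y_3 = S_2(3) = 4
t_q=1/2 is in segment 0 (τ=1/2); S_0(τ)=-383/752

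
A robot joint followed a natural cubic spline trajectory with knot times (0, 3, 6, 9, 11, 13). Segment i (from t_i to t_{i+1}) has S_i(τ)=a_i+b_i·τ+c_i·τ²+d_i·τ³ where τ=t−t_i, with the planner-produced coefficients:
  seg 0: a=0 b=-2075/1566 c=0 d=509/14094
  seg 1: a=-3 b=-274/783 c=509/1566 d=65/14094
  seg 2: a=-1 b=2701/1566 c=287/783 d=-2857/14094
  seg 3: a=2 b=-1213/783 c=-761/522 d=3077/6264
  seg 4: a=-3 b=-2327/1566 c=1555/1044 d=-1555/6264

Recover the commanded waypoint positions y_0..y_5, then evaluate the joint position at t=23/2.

y_0=0 y_1=-3 y_2=-1 y_3=2 y_4=-3 y_5=-2
S(23/2) = -56821/16704

y_0 = S_0(0) = a_0 = 0
y_1 = S_1(0) = a_1 = -3
y_2 = S_2(0) = a_2 = -1
y_3 = S_3(0) = a_3 = 2
y_4 = S_4(0) = a_4 = -3
y_5 = S_4(2) = -2
t_q=23/2 is in segment 4 (τ=1/2); S_4(τ)=-56821/16704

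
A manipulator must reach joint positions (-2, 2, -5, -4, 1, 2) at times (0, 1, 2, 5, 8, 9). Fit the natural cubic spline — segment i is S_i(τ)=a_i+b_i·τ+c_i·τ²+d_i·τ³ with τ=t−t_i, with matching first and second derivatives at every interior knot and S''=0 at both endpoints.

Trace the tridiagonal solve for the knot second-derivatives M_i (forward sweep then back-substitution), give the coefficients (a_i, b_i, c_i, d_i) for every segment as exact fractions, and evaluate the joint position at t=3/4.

  seg 0: a=-2 b=5700/803 c=0 d=-2488/803
  seg 1: a=2 b=-1764/803 c=-7464/803 d=3607/803
  seg 2: a=-5 b=-5871/803 c=3357/803 d=-11797/21681
  seg 3: a=-4 b=2474/803 c=-1726/2409 d=161/1971
  seg 4: a=1 b=793/803 c=15/803 d=-5/803
S(3/4) = 12955/6424

Δ: Δ0=4, Δ1=-7, Δ2=1/3, Δ3=5/3, Δ4=1
row 1: diag=4, rhs=-66; c'=1/4, d'=-33/2
row 2: denom=8−1·1/4=31/4; d'=(44−1·-33/2)/(31/4)=242/31
row 3: denom=12−3·12/31=336/31; d'=(8−3·242/31)/(336/31)=-239/168
row 4: denom=8−3·31/112=803/112; d'=(-4−3·-239/168)/(803/112)=30/803
back: M4=30/803
back: M3=-239/168−31/112·30/803=-3452/2409
back: M2=242/31−12/31·-3452/2409=6714/803
back: M1=-33/2−1/4·6714/803=-14928/803
M: M0=0, M1=-14928/803, M2=6714/803, M3=-3452/2409, M4=30/803, M5=0
seg 0: a=-2, c=M0/2=0, d=(M1−M0)/(6·1)=-2488/803, b=Δ0−h0·(2M0+M1)/6=5700/803
seg 1: a=2, c=M1/2=-7464/803, d=(M2−M1)/(6·1)=3607/803, b=Δ1−h1·(2M1+M2)/6=-1764/803
seg 2: a=-5, c=M2/2=3357/803, d=(M3−M2)/(6·3)=-11797/21681, b=Δ2−h2·(2M2+M3)/6=-5871/803
seg 3: a=-4, c=M3/2=-1726/2409, d=(M4−M3)/(6·3)=161/1971, b=Δ3−h3·(2M3+M4)/6=2474/803
seg 4: a=1, c=M4/2=15/803, d=(M5−M4)/(6·1)=-5/803, b=Δ4−h4·(2M4+M5)/6=793/803
t_q=3/4 → seg 0, τ=3/4; S=-2+5700/803·τ+0·τ²+-2488/803·τ³=12955/6424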